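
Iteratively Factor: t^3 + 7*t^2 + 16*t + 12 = (t + 2)*(t^2 + 5*t + 6) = (t + 2)*(t + 3)*(t + 2)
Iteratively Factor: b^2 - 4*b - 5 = (b + 1)*(b - 5)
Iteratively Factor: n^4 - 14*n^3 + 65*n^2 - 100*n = (n - 4)*(n^3 - 10*n^2 + 25*n) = n*(n - 4)*(n^2 - 10*n + 25) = n*(n - 5)*(n - 4)*(n - 5)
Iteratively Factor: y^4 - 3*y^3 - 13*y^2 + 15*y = (y)*(y^3 - 3*y^2 - 13*y + 15) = y*(y - 1)*(y^2 - 2*y - 15) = y*(y - 5)*(y - 1)*(y + 3)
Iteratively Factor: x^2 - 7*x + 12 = (x - 3)*(x - 4)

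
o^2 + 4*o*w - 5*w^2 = (o - w)*(o + 5*w)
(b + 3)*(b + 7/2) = b^2 + 13*b/2 + 21/2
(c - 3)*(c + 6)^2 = c^3 + 9*c^2 - 108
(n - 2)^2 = n^2 - 4*n + 4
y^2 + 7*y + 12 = (y + 3)*(y + 4)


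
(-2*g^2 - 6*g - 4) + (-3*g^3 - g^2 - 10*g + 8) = -3*g^3 - 3*g^2 - 16*g + 4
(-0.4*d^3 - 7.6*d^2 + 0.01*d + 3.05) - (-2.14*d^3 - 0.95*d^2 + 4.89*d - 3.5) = 1.74*d^3 - 6.65*d^2 - 4.88*d + 6.55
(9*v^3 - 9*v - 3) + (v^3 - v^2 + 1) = 10*v^3 - v^2 - 9*v - 2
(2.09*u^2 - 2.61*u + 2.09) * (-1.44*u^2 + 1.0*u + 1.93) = -3.0096*u^4 + 5.8484*u^3 - 1.5859*u^2 - 2.9473*u + 4.0337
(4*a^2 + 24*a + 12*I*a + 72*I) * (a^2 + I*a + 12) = 4*a^4 + 24*a^3 + 16*I*a^3 + 36*a^2 + 96*I*a^2 + 216*a + 144*I*a + 864*I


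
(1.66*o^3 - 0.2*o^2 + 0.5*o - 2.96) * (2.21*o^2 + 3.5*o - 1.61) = 3.6686*o^5 + 5.368*o^4 - 2.2676*o^3 - 4.4696*o^2 - 11.165*o + 4.7656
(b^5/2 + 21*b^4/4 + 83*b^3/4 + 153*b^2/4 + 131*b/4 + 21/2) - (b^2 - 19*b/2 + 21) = b^5/2 + 21*b^4/4 + 83*b^3/4 + 149*b^2/4 + 169*b/4 - 21/2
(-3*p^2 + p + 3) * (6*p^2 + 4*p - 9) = -18*p^4 - 6*p^3 + 49*p^2 + 3*p - 27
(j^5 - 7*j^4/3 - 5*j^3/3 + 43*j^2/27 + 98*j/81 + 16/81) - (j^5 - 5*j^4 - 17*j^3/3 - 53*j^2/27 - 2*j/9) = 8*j^4/3 + 4*j^3 + 32*j^2/9 + 116*j/81 + 16/81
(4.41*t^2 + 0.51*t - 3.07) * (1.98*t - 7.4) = 8.7318*t^3 - 31.6242*t^2 - 9.8526*t + 22.718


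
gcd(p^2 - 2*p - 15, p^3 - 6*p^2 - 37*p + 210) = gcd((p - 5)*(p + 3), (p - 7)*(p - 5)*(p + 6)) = p - 5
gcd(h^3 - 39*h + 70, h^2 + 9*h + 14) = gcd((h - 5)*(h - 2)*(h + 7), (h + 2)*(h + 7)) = h + 7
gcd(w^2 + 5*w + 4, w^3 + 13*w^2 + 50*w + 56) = w + 4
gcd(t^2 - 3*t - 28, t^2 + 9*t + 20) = t + 4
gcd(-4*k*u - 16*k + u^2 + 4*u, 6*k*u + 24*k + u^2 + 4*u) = u + 4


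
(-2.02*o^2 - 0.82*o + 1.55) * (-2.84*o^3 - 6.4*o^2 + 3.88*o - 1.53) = 5.7368*o^5 + 15.2568*o^4 - 6.9916*o^3 - 10.011*o^2 + 7.2686*o - 2.3715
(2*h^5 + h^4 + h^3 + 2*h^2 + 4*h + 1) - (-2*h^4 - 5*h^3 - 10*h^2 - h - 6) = 2*h^5 + 3*h^4 + 6*h^3 + 12*h^2 + 5*h + 7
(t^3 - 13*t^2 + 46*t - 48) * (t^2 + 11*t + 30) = t^5 - 2*t^4 - 67*t^3 + 68*t^2 + 852*t - 1440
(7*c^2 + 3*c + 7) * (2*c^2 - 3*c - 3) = 14*c^4 - 15*c^3 - 16*c^2 - 30*c - 21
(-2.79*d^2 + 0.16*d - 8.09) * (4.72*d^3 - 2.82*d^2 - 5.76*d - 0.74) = -13.1688*d^5 + 8.623*d^4 - 22.5656*d^3 + 23.9568*d^2 + 46.48*d + 5.9866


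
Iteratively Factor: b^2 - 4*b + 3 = (b - 1)*(b - 3)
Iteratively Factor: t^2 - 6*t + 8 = (t - 4)*(t - 2)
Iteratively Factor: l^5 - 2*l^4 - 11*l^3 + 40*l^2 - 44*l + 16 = (l - 2)*(l^4 - 11*l^2 + 18*l - 8) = (l - 2)*(l - 1)*(l^3 + l^2 - 10*l + 8) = (l - 2)*(l - 1)*(l + 4)*(l^2 - 3*l + 2) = (l - 2)*(l - 1)^2*(l + 4)*(l - 2)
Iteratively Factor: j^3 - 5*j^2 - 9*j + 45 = (j - 3)*(j^2 - 2*j - 15) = (j - 5)*(j - 3)*(j + 3)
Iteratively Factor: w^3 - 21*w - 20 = (w + 1)*(w^2 - w - 20) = (w - 5)*(w + 1)*(w + 4)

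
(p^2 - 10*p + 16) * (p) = p^3 - 10*p^2 + 16*p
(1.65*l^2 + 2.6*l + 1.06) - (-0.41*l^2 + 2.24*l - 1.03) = 2.06*l^2 + 0.36*l + 2.09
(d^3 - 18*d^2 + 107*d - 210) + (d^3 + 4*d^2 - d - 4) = 2*d^3 - 14*d^2 + 106*d - 214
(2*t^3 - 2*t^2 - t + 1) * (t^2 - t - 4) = 2*t^5 - 4*t^4 - 7*t^3 + 10*t^2 + 3*t - 4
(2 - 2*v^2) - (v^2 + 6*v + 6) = -3*v^2 - 6*v - 4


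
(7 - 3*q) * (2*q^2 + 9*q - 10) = -6*q^3 - 13*q^2 + 93*q - 70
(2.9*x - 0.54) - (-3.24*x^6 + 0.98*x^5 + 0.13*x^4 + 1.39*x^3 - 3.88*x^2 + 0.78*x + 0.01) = 3.24*x^6 - 0.98*x^5 - 0.13*x^4 - 1.39*x^3 + 3.88*x^2 + 2.12*x - 0.55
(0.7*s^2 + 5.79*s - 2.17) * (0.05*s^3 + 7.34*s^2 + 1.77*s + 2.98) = 0.035*s^5 + 5.4275*s^4 + 43.6291*s^3 - 3.5935*s^2 + 13.4133*s - 6.4666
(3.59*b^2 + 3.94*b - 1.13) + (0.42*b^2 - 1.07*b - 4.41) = 4.01*b^2 + 2.87*b - 5.54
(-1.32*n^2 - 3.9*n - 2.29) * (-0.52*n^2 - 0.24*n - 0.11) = 0.6864*n^4 + 2.3448*n^3 + 2.272*n^2 + 0.9786*n + 0.2519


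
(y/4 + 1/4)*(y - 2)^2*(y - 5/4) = y^4/4 - 17*y^3/16 + 15*y^2/16 + y - 5/4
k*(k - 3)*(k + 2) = k^3 - k^2 - 6*k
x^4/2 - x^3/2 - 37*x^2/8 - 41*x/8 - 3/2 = (x/2 + 1/2)*(x - 4)*(x + 1/2)*(x + 3/2)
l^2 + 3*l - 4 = (l - 1)*(l + 4)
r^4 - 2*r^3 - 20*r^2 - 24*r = r*(r - 6)*(r + 2)^2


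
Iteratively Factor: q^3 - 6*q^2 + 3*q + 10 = (q - 5)*(q^2 - q - 2) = (q - 5)*(q - 2)*(q + 1)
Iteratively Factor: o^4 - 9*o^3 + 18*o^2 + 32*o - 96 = (o - 4)*(o^3 - 5*o^2 - 2*o + 24) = (o - 4)^2*(o^2 - o - 6) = (o - 4)^2*(o - 3)*(o + 2)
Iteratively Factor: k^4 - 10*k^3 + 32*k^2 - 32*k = (k - 2)*(k^3 - 8*k^2 + 16*k) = k*(k - 2)*(k^2 - 8*k + 16) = k*(k - 4)*(k - 2)*(k - 4)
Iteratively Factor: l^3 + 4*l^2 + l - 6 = (l + 2)*(l^2 + 2*l - 3) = (l + 2)*(l + 3)*(l - 1)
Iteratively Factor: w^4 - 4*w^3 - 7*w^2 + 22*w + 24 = (w - 3)*(w^3 - w^2 - 10*w - 8) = (w - 3)*(w + 1)*(w^2 - 2*w - 8) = (w - 4)*(w - 3)*(w + 1)*(w + 2)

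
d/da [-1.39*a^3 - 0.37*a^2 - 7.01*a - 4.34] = -4.17*a^2 - 0.74*a - 7.01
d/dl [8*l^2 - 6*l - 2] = 16*l - 6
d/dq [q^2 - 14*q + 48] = 2*q - 14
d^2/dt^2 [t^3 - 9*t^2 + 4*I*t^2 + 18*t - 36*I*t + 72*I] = 6*t - 18 + 8*I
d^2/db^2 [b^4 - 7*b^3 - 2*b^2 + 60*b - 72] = 12*b^2 - 42*b - 4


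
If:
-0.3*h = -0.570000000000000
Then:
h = 1.90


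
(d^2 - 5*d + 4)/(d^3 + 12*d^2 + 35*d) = (d^2 - 5*d + 4)/(d*(d^2 + 12*d + 35))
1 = 1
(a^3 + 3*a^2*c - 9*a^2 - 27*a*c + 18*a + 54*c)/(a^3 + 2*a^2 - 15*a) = (a^2 + 3*a*c - 6*a - 18*c)/(a*(a + 5))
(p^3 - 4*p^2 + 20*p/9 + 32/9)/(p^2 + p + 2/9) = (3*p^2 - 14*p + 16)/(3*p + 1)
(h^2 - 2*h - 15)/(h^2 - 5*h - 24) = (h - 5)/(h - 8)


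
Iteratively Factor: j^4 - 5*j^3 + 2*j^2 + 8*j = (j - 2)*(j^3 - 3*j^2 - 4*j) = (j - 4)*(j - 2)*(j^2 + j) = (j - 4)*(j - 2)*(j + 1)*(j)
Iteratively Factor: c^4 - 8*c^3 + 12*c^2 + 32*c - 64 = (c - 2)*(c^3 - 6*c^2 + 32) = (c - 4)*(c - 2)*(c^2 - 2*c - 8) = (c - 4)^2*(c - 2)*(c + 2)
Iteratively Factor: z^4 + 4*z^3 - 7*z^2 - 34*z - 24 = (z - 3)*(z^3 + 7*z^2 + 14*z + 8) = (z - 3)*(z + 4)*(z^2 + 3*z + 2) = (z - 3)*(z + 2)*(z + 4)*(z + 1)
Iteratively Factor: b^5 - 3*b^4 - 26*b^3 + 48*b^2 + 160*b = (b - 5)*(b^4 + 2*b^3 - 16*b^2 - 32*b) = (b - 5)*(b + 2)*(b^3 - 16*b) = (b - 5)*(b - 4)*(b + 2)*(b^2 + 4*b) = b*(b - 5)*(b - 4)*(b + 2)*(b + 4)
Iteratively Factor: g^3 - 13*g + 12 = (g + 4)*(g^2 - 4*g + 3) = (g - 1)*(g + 4)*(g - 3)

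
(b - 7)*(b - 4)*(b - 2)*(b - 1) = b^4 - 14*b^3 + 63*b^2 - 106*b + 56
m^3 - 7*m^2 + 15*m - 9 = (m - 3)^2*(m - 1)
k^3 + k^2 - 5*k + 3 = (k - 1)^2*(k + 3)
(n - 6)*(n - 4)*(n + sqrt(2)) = n^3 - 10*n^2 + sqrt(2)*n^2 - 10*sqrt(2)*n + 24*n + 24*sqrt(2)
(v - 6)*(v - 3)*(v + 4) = v^3 - 5*v^2 - 18*v + 72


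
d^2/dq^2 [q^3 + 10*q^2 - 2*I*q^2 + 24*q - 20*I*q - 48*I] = 6*q + 20 - 4*I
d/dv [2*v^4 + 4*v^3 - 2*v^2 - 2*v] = 8*v^3 + 12*v^2 - 4*v - 2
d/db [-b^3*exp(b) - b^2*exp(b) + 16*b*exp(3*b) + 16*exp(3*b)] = (-b^3 - 4*b^2 + 48*b*exp(2*b) - 2*b + 64*exp(2*b))*exp(b)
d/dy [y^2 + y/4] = 2*y + 1/4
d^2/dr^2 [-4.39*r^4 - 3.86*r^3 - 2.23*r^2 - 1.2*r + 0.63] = -52.68*r^2 - 23.16*r - 4.46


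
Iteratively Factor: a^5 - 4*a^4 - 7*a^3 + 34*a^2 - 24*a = (a - 4)*(a^4 - 7*a^2 + 6*a) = (a - 4)*(a - 2)*(a^3 + 2*a^2 - 3*a) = (a - 4)*(a - 2)*(a - 1)*(a^2 + 3*a) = a*(a - 4)*(a - 2)*(a - 1)*(a + 3)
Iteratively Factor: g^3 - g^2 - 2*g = (g)*(g^2 - g - 2) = g*(g + 1)*(g - 2)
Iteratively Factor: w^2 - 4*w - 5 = (w + 1)*(w - 5)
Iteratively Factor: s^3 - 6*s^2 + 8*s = (s - 4)*(s^2 - 2*s) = s*(s - 4)*(s - 2)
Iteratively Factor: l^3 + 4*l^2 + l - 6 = (l - 1)*(l^2 + 5*l + 6) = (l - 1)*(l + 2)*(l + 3)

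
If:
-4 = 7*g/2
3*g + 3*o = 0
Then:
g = -8/7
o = 8/7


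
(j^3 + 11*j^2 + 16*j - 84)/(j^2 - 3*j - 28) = (-j^3 - 11*j^2 - 16*j + 84)/(-j^2 + 3*j + 28)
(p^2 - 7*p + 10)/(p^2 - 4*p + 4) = (p - 5)/(p - 2)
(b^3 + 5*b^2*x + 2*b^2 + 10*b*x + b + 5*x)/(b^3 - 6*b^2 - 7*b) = (b^2 + 5*b*x + b + 5*x)/(b*(b - 7))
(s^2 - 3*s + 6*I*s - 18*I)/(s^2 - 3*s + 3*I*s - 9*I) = (s + 6*I)/(s + 3*I)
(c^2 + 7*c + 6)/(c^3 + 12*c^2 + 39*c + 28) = (c + 6)/(c^2 + 11*c + 28)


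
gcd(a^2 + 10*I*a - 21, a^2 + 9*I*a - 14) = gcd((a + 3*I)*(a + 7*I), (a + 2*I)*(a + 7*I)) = a + 7*I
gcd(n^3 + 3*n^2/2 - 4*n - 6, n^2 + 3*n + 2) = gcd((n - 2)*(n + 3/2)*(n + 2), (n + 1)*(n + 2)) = n + 2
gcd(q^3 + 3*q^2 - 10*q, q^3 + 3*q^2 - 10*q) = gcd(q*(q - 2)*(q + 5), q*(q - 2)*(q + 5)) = q^3 + 3*q^2 - 10*q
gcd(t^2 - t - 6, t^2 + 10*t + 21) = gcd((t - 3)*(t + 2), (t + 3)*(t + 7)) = 1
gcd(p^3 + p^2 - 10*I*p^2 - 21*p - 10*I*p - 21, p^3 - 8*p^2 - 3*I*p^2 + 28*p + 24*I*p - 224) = p - 7*I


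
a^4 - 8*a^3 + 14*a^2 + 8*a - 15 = (a - 5)*(a - 3)*(a - 1)*(a + 1)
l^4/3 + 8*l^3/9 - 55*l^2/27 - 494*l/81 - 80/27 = (l/3 + 1)*(l - 8/3)*(l + 2/3)*(l + 5/3)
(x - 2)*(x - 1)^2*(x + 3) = x^4 - x^3 - 7*x^2 + 13*x - 6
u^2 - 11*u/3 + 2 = (u - 3)*(u - 2/3)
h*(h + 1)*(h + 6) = h^3 + 7*h^2 + 6*h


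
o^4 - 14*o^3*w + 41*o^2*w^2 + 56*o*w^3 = o*(o - 8*w)*(o - 7*w)*(o + w)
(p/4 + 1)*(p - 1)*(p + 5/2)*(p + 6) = p^4/4 + 23*p^3/8 + 73*p^2/8 + 11*p/4 - 15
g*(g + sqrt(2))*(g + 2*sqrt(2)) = g^3 + 3*sqrt(2)*g^2 + 4*g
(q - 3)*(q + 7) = q^2 + 4*q - 21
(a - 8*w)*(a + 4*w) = a^2 - 4*a*w - 32*w^2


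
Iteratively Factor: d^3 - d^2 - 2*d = (d + 1)*(d^2 - 2*d) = d*(d + 1)*(d - 2)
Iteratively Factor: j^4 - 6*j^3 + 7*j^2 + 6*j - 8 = (j - 2)*(j^3 - 4*j^2 - j + 4) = (j - 2)*(j + 1)*(j^2 - 5*j + 4) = (j - 4)*(j - 2)*(j + 1)*(j - 1)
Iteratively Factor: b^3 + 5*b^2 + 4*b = (b + 1)*(b^2 + 4*b) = (b + 1)*(b + 4)*(b)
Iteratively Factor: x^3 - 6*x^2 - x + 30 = (x - 3)*(x^2 - 3*x - 10) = (x - 3)*(x + 2)*(x - 5)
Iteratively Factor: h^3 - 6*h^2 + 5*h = (h)*(h^2 - 6*h + 5) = h*(h - 1)*(h - 5)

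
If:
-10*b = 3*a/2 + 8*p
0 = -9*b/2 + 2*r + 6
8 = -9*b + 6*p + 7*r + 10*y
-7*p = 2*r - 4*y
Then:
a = 2912*y/243 - 7600/243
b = 668/81 - 376*y/81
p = 32*y/9 - 40/9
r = 140/9 - 94*y/9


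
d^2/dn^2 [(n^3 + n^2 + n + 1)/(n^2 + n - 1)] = 2*(2*n^3 + 3*n^2 + 9*n + 4)/(n^6 + 3*n^5 - 5*n^3 + 3*n - 1)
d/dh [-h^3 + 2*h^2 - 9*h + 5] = -3*h^2 + 4*h - 9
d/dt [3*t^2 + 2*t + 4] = 6*t + 2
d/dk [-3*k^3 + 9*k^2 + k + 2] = -9*k^2 + 18*k + 1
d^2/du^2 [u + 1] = 0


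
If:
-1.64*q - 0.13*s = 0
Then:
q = -0.0792682926829268*s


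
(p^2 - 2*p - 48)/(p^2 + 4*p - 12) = (p - 8)/(p - 2)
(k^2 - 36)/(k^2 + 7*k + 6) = (k - 6)/(k + 1)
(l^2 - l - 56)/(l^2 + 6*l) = (l^2 - l - 56)/(l*(l + 6))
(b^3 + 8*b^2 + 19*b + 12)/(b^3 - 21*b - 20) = (b + 3)/(b - 5)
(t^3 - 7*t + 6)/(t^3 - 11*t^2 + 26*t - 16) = (t + 3)/(t - 8)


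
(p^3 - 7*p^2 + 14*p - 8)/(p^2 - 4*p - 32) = (-p^3 + 7*p^2 - 14*p + 8)/(-p^2 + 4*p + 32)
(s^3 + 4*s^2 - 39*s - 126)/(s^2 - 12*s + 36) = (s^2 + 10*s + 21)/(s - 6)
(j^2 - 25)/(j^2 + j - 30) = (j + 5)/(j + 6)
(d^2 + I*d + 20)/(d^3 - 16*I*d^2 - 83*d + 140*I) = (d + 5*I)/(d^2 - 12*I*d - 35)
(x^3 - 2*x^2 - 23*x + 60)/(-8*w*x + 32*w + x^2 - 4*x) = (x^2 + 2*x - 15)/(-8*w + x)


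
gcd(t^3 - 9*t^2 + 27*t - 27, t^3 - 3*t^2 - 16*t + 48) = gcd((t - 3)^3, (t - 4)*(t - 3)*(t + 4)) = t - 3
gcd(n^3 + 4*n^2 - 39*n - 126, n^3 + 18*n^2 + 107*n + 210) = n + 7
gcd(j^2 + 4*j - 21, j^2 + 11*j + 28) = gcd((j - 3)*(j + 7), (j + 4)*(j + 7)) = j + 7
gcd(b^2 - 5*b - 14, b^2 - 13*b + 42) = b - 7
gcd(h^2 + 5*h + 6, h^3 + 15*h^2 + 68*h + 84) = h + 2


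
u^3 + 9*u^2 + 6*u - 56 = (u - 2)*(u + 4)*(u + 7)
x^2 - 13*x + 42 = (x - 7)*(x - 6)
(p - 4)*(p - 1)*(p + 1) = p^3 - 4*p^2 - p + 4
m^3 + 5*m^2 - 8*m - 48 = (m - 3)*(m + 4)^2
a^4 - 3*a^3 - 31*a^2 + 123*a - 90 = (a - 5)*(a - 3)*(a - 1)*(a + 6)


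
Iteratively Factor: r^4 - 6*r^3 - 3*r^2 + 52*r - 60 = (r - 2)*(r^3 - 4*r^2 - 11*r + 30) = (r - 5)*(r - 2)*(r^2 + r - 6) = (r - 5)*(r - 2)^2*(r + 3)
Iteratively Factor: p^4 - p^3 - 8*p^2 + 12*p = (p - 2)*(p^3 + p^2 - 6*p) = p*(p - 2)*(p^2 + p - 6) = p*(p - 2)*(p + 3)*(p - 2)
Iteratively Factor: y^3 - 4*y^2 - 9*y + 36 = (y + 3)*(y^2 - 7*y + 12) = (y - 3)*(y + 3)*(y - 4)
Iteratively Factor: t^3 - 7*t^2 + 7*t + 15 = (t - 3)*(t^2 - 4*t - 5) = (t - 5)*(t - 3)*(t + 1)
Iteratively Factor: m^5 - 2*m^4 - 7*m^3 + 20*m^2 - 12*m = (m - 2)*(m^4 - 7*m^2 + 6*m) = (m - 2)^2*(m^3 + 2*m^2 - 3*m) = m*(m - 2)^2*(m^2 + 2*m - 3) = m*(m - 2)^2*(m - 1)*(m + 3)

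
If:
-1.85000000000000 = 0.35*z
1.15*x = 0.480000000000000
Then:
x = 0.42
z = -5.29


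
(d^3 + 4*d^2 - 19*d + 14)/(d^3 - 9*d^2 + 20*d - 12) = (d + 7)/(d - 6)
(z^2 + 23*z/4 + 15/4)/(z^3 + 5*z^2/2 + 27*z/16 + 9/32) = 8*(z + 5)/(8*z^2 + 14*z + 3)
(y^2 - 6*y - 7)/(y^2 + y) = (y - 7)/y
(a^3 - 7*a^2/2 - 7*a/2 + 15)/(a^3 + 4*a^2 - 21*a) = (a^2 - a/2 - 5)/(a*(a + 7))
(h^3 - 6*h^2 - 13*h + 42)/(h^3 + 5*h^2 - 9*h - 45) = (h^2 - 9*h + 14)/(h^2 + 2*h - 15)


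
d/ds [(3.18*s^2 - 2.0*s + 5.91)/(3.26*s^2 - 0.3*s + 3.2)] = (5.566*s^2 - 18.1812*s - 4.627)/(10.6276*s^4 - 1.956*s^3 + 20.954*s^2 - 1.92*s + 10.24)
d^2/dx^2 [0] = 0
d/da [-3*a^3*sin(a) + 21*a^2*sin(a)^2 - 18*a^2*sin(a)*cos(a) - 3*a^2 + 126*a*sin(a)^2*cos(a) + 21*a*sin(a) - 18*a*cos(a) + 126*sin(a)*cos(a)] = -3*a^3*cos(a) - 9*a^2*sin(a) + 21*a^2*sin(2*a) - 18*a^2*cos(2*a) - 27*a*sin(a)/2 - 18*a*sin(2*a) + 189*a*sin(3*a)/2 + 21*a*cos(a) - 21*a*cos(2*a) + 15*a + 21*sin(a) + 27*cos(a)/2 + 126*cos(2*a) - 63*cos(3*a)/2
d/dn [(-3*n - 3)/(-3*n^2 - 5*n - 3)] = 3*(3*n^2 + 5*n - (n + 1)*(6*n + 5) + 3)/(3*n^2 + 5*n + 3)^2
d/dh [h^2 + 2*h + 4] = 2*h + 2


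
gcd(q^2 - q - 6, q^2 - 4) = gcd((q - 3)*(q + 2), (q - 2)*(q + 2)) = q + 2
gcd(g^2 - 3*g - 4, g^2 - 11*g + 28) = g - 4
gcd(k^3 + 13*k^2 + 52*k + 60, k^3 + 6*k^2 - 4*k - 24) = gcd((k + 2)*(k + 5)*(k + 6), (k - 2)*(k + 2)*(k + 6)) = k^2 + 8*k + 12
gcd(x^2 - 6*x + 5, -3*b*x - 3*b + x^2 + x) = 1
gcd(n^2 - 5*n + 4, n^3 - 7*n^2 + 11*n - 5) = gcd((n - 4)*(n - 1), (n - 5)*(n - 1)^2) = n - 1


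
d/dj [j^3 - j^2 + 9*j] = 3*j^2 - 2*j + 9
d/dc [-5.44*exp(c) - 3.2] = -5.44*exp(c)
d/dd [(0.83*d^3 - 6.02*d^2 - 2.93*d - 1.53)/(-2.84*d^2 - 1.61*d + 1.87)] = (-2.3572*d^4 - 2.6726*d^3 + 6.0273*d^2 - 31.2052*d - 7.9424)/(8.0656*d^4 + 9.1448*d^3 - 8.0295*d^2 - 6.0214*d + 3.4969)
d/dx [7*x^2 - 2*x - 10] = 14*x - 2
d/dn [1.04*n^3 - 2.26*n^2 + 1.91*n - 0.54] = 3.12*n^2 - 4.52*n + 1.91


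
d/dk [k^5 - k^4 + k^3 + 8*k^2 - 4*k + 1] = 5*k^4 - 4*k^3 + 3*k^2 + 16*k - 4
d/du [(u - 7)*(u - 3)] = 2*u - 10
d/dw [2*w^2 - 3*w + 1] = 4*w - 3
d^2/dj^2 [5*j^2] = 10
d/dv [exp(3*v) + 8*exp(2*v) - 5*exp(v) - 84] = (3*exp(2*v) + 16*exp(v) - 5)*exp(v)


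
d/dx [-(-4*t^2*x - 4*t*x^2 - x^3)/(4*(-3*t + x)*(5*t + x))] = (-60*t^4 - 120*t^3*x - 41*t^2*x^2 + 4*t*x^3 + x^4)/(4*(225*t^4 - 60*t^3*x - 26*t^2*x^2 + 4*t*x^3 + x^4))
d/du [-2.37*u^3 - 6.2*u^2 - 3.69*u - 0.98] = -7.11*u^2 - 12.4*u - 3.69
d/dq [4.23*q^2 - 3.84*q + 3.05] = 8.46*q - 3.84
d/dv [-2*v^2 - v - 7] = -4*v - 1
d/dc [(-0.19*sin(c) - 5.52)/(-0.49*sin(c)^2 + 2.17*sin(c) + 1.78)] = (-0.0931*sin(c)^2 - 5.4096*sin(c) + 11.6402)*cos(c)/(0.2401*sin(c)^4 - 2.1266*sin(c)^3 + 2.9645*sin(c)^2 + 7.7252*sin(c) + 3.1684)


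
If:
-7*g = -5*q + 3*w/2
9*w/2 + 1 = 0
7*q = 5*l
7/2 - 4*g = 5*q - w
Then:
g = 65/198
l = 2723/4950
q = 389/990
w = -2/9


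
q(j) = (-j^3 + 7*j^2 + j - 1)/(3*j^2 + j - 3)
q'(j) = (-6*j - 1)*(-j^3 + 7*j^2 + j - 1)/(3*j^2 + j - 3)^2 + (-3*j^2 + 14*j + 1)/(3*j^2 + j - 3)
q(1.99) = 1.92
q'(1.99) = -0.72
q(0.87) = 32.05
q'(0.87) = -1339.43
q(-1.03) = -7.66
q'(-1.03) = 66.42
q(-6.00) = 4.66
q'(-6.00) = -0.28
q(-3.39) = 4.09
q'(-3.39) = -0.06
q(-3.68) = 4.12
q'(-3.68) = -0.12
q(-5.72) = 4.58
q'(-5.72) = -0.28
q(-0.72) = -1.05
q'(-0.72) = 6.53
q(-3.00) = 4.10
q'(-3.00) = 0.08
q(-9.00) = 5.57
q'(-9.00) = -0.32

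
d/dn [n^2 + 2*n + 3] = 2*n + 2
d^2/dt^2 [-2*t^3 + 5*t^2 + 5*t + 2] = 10 - 12*t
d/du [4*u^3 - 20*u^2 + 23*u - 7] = 12*u^2 - 40*u + 23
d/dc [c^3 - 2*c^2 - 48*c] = 3*c^2 - 4*c - 48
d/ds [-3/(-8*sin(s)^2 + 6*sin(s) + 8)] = 3*(3 - 8*sin(s))*cos(s)/(2*(3*sin(s) + 4*cos(s)^2)^2)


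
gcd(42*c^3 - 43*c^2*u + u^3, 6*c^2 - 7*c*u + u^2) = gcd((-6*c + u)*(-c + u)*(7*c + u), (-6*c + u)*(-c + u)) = 6*c^2 - 7*c*u + u^2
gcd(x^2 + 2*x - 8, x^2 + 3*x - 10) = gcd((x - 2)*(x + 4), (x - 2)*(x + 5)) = x - 2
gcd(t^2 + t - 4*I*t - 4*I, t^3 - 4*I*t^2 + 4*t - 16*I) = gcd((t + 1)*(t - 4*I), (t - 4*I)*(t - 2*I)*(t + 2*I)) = t - 4*I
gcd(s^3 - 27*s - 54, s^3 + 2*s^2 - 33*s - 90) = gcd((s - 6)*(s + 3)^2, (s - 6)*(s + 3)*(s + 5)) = s^2 - 3*s - 18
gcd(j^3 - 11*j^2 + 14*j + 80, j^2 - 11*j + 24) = j - 8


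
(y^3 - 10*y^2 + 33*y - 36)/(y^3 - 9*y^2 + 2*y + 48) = (y^2 - 7*y + 12)/(y^2 - 6*y - 16)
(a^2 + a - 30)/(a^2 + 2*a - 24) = (a - 5)/(a - 4)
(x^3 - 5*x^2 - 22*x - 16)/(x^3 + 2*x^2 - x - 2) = (x - 8)/(x - 1)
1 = 1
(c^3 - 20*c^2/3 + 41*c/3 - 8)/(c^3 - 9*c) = (3*c^2 - 11*c + 8)/(3*c*(c + 3))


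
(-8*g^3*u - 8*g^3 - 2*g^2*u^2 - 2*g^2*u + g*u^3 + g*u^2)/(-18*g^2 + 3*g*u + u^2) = g*(-8*g^2*u - 8*g^2 - 2*g*u^2 - 2*g*u + u^3 + u^2)/(-18*g^2 + 3*g*u + u^2)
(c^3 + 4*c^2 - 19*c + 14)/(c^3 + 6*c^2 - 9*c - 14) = (c - 1)/(c + 1)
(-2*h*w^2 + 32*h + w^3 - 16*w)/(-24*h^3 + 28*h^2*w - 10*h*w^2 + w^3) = (w^2 - 16)/(12*h^2 - 8*h*w + w^2)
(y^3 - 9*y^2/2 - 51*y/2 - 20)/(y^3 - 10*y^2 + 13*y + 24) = (y + 5/2)/(y - 3)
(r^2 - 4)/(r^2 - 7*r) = (r^2 - 4)/(r*(r - 7))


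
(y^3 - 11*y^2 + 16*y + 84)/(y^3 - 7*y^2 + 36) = (y - 7)/(y - 3)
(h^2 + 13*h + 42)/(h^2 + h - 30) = (h + 7)/(h - 5)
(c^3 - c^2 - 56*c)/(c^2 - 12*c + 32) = c*(c + 7)/(c - 4)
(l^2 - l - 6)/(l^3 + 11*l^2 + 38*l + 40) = (l - 3)/(l^2 + 9*l + 20)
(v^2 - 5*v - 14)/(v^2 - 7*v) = (v + 2)/v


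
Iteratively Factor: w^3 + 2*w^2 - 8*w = (w)*(w^2 + 2*w - 8) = w*(w - 2)*(w + 4)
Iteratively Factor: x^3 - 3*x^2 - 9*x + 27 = (x + 3)*(x^2 - 6*x + 9) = (x - 3)*(x + 3)*(x - 3)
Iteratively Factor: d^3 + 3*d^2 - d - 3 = (d - 1)*(d^2 + 4*d + 3) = (d - 1)*(d + 1)*(d + 3)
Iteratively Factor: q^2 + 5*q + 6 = (q + 3)*(q + 2)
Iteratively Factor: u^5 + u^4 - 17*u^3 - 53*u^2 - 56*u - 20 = (u - 5)*(u^4 + 6*u^3 + 13*u^2 + 12*u + 4) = (u - 5)*(u + 2)*(u^3 + 4*u^2 + 5*u + 2) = (u - 5)*(u + 1)*(u + 2)*(u^2 + 3*u + 2) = (u - 5)*(u + 1)^2*(u + 2)*(u + 2)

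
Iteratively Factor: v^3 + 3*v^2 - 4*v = (v + 4)*(v^2 - v) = v*(v + 4)*(v - 1)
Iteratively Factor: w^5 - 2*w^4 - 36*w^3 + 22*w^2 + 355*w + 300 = (w + 4)*(w^4 - 6*w^3 - 12*w^2 + 70*w + 75) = (w - 5)*(w + 4)*(w^3 - w^2 - 17*w - 15) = (w - 5)^2*(w + 4)*(w^2 + 4*w + 3) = (w - 5)^2*(w + 1)*(w + 4)*(w + 3)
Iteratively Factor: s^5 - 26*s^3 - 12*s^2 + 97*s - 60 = (s + 3)*(s^4 - 3*s^3 - 17*s^2 + 39*s - 20) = (s - 1)*(s + 3)*(s^3 - 2*s^2 - 19*s + 20) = (s - 1)*(s + 3)*(s + 4)*(s^2 - 6*s + 5) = (s - 1)^2*(s + 3)*(s + 4)*(s - 5)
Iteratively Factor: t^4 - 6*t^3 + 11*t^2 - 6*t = (t - 1)*(t^3 - 5*t^2 + 6*t) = (t - 2)*(t - 1)*(t^2 - 3*t) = t*(t - 2)*(t - 1)*(t - 3)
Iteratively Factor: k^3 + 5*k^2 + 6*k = (k + 2)*(k^2 + 3*k) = (k + 2)*(k + 3)*(k)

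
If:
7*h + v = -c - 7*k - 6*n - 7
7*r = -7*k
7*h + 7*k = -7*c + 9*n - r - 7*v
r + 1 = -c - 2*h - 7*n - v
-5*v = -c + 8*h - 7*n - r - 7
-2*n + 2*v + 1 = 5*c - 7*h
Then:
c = 2083/77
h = 2412/77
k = -1649/77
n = -670/77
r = 1649/77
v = -3943/77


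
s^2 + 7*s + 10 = (s + 2)*(s + 5)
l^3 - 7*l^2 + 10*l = l*(l - 5)*(l - 2)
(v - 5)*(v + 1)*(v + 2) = v^3 - 2*v^2 - 13*v - 10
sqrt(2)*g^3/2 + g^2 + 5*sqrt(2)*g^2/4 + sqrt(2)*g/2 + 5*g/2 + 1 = (g + 1/2)*(g + 2)*(sqrt(2)*g/2 + 1)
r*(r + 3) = r^2 + 3*r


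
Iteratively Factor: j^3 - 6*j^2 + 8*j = (j)*(j^2 - 6*j + 8) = j*(j - 2)*(j - 4)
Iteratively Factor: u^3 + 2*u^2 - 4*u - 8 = (u - 2)*(u^2 + 4*u + 4) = (u - 2)*(u + 2)*(u + 2)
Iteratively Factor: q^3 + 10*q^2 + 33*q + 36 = (q + 3)*(q^2 + 7*q + 12) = (q + 3)^2*(q + 4)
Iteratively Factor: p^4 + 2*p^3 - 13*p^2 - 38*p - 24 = (p + 3)*(p^3 - p^2 - 10*p - 8) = (p + 2)*(p + 3)*(p^2 - 3*p - 4) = (p + 1)*(p + 2)*(p + 3)*(p - 4)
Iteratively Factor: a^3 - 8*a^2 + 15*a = (a - 5)*(a^2 - 3*a) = (a - 5)*(a - 3)*(a)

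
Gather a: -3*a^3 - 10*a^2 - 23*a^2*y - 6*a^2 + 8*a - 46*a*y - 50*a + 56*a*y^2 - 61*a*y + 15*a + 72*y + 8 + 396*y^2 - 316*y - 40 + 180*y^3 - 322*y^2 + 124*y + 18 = -3*a^3 + a^2*(-23*y - 16) + a*(56*y^2 - 107*y - 27) + 180*y^3 + 74*y^2 - 120*y - 14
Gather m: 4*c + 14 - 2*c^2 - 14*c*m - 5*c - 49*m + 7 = -2*c^2 - c + m*(-14*c - 49) + 21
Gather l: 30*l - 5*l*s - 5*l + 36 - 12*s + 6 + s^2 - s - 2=l*(25 - 5*s) + s^2 - 13*s + 40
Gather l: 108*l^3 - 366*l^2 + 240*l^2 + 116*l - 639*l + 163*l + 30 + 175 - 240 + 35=108*l^3 - 126*l^2 - 360*l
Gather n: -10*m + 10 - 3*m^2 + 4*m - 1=-3*m^2 - 6*m + 9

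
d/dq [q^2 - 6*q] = 2*q - 6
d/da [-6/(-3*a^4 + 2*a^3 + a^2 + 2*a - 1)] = 12*(-6*a^3 + 3*a^2 + a + 1)/(-3*a^4 + 2*a^3 + a^2 + 2*a - 1)^2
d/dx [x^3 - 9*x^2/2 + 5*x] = 3*x^2 - 9*x + 5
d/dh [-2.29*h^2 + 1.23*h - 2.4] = 1.23 - 4.58*h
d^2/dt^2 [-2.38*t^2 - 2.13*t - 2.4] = -4.76000000000000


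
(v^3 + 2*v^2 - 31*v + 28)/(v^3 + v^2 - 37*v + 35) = (v - 4)/(v - 5)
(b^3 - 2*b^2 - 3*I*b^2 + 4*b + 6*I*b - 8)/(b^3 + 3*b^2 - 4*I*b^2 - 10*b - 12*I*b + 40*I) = (b + I)/(b + 5)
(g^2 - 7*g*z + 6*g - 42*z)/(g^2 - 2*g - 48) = (g - 7*z)/(g - 8)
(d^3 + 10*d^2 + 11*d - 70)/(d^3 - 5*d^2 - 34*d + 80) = (d + 7)/(d - 8)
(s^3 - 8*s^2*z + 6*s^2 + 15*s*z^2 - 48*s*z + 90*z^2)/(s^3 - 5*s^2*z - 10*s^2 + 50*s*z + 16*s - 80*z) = (s^2 - 3*s*z + 6*s - 18*z)/(s^2 - 10*s + 16)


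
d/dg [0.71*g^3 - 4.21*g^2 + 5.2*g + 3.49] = 2.13*g^2 - 8.42*g + 5.2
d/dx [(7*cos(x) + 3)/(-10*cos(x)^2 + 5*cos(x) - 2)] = (-70*cos(x)^2 - 60*cos(x) + 29)*sin(x)/(10*sin(x)^2 + 5*cos(x) - 12)^2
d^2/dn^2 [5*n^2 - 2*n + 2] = 10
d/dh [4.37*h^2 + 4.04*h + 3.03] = 8.74*h + 4.04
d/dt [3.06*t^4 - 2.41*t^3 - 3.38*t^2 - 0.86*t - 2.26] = 12.24*t^3 - 7.23*t^2 - 6.76*t - 0.86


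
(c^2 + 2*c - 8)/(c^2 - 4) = (c + 4)/(c + 2)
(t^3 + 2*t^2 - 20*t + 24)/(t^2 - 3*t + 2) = (t^2 + 4*t - 12)/(t - 1)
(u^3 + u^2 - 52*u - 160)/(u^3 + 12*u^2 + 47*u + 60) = (u - 8)/(u + 3)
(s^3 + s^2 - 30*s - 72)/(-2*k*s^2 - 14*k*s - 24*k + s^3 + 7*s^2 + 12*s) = (s - 6)/(-2*k + s)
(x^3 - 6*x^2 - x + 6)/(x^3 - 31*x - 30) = (x - 1)/(x + 5)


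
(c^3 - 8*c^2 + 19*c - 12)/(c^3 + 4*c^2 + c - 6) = (c^2 - 7*c + 12)/(c^2 + 5*c + 6)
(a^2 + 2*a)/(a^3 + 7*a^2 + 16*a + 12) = a/(a^2 + 5*a + 6)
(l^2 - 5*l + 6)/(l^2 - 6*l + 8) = (l - 3)/(l - 4)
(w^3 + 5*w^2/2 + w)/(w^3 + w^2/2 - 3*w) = (2*w + 1)/(2*w - 3)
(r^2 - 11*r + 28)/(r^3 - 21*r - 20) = (-r^2 + 11*r - 28)/(-r^3 + 21*r + 20)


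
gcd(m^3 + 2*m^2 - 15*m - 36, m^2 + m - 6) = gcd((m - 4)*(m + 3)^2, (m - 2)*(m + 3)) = m + 3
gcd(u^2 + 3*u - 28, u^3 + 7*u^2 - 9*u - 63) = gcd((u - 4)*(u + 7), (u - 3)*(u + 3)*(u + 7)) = u + 7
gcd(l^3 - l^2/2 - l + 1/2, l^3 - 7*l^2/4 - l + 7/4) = l^2 - 1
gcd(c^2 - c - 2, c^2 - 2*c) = c - 2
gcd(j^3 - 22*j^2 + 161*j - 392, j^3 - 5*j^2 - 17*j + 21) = j - 7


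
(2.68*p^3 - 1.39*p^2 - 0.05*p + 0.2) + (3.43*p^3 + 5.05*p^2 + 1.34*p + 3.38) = 6.11*p^3 + 3.66*p^2 + 1.29*p + 3.58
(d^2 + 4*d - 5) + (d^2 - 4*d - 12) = 2*d^2 - 17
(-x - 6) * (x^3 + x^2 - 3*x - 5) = -x^4 - 7*x^3 - 3*x^2 + 23*x + 30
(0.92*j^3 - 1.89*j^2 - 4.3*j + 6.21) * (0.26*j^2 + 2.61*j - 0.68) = 0.2392*j^5 + 1.9098*j^4 - 6.6765*j^3 - 8.3232*j^2 + 19.1321*j - 4.2228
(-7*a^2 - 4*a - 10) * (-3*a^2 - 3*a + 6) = 21*a^4 + 33*a^3 + 6*a - 60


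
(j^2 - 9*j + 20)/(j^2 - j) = (j^2 - 9*j + 20)/(j*(j - 1))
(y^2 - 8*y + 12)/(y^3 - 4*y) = (y - 6)/(y*(y + 2))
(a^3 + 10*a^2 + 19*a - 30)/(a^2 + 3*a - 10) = (a^2 + 5*a - 6)/(a - 2)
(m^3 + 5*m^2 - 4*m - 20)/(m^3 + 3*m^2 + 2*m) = (m^2 + 3*m - 10)/(m*(m + 1))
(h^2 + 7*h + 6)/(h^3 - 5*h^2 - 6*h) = (h + 6)/(h*(h - 6))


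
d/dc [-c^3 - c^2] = c*(-3*c - 2)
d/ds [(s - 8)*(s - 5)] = 2*s - 13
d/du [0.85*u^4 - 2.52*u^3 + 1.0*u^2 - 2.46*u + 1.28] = 3.4*u^3 - 7.56*u^2 + 2.0*u - 2.46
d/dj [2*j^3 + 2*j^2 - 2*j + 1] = 6*j^2 + 4*j - 2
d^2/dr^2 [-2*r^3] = -12*r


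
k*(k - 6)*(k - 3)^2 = k^4 - 12*k^3 + 45*k^2 - 54*k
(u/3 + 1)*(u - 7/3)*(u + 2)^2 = u^4/3 + 14*u^3/9 - u^2/9 - 76*u/9 - 28/3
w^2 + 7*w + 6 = (w + 1)*(w + 6)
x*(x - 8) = x^2 - 8*x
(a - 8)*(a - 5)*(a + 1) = a^3 - 12*a^2 + 27*a + 40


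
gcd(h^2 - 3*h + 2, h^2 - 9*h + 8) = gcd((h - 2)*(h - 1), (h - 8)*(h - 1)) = h - 1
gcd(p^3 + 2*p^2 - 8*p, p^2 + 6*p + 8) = p + 4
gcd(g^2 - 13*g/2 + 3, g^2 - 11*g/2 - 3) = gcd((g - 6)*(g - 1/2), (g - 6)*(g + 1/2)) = g - 6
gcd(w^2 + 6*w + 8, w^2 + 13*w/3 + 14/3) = w + 2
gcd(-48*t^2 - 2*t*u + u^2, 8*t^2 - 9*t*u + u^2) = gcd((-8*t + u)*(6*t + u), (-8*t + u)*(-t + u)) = 8*t - u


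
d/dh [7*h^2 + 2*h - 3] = 14*h + 2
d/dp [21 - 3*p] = -3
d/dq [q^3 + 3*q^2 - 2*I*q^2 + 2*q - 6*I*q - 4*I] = 3*q^2 + q*(6 - 4*I) + 2 - 6*I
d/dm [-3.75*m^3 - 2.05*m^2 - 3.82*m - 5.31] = -11.25*m^2 - 4.1*m - 3.82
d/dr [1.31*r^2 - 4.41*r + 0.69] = 2.62*r - 4.41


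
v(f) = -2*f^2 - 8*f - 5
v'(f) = -4*f - 8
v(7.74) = -186.74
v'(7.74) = -38.96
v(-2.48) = 2.54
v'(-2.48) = 1.92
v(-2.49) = 2.52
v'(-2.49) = 1.96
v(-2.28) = 2.84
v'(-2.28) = 1.12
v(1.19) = -17.35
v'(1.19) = -12.76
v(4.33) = -77.14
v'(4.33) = -25.32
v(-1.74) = 2.86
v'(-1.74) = -1.04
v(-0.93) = 0.71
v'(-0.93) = -4.28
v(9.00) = -239.00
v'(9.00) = -44.00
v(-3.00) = 1.00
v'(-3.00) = 4.00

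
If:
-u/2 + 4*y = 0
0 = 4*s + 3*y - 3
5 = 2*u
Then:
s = 33/64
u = 5/2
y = 5/16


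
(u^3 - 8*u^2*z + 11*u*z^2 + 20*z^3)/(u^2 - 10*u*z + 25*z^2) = (-u^2 + 3*u*z + 4*z^2)/(-u + 5*z)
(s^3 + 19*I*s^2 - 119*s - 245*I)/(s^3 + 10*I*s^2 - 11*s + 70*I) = (s + 7*I)/(s - 2*I)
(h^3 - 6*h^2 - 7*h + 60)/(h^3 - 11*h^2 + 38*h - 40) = (h + 3)/(h - 2)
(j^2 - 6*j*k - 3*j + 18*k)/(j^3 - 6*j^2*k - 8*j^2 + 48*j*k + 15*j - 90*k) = 1/(j - 5)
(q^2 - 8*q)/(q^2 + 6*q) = (q - 8)/(q + 6)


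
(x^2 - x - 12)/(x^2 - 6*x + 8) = (x + 3)/(x - 2)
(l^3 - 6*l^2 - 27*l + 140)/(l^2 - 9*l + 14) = (l^2 + l - 20)/(l - 2)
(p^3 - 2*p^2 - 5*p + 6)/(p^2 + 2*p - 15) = (p^2 + p - 2)/(p + 5)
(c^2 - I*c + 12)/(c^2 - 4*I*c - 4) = (-c^2 + I*c - 12)/(-c^2 + 4*I*c + 4)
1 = 1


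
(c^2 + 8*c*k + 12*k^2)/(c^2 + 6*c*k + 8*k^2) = (c + 6*k)/(c + 4*k)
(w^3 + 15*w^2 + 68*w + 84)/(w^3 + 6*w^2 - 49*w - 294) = (w + 2)/(w - 7)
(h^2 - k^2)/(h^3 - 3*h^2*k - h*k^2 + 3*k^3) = 1/(h - 3*k)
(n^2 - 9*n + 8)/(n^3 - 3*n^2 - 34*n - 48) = (n - 1)/(n^2 + 5*n + 6)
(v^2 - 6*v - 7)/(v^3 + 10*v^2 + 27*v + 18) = (v - 7)/(v^2 + 9*v + 18)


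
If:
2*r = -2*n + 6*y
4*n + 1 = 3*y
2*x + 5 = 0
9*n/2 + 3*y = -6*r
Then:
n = -14/53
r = 11/53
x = -5/2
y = -1/53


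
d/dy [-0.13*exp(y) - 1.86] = -0.13*exp(y)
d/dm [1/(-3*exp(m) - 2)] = 3*exp(m)/(3*exp(m) + 2)^2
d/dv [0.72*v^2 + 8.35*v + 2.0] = 1.44*v + 8.35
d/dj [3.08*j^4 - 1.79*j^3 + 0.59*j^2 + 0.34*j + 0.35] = 12.32*j^3 - 5.37*j^2 + 1.18*j + 0.34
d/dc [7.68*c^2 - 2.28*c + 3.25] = 15.36*c - 2.28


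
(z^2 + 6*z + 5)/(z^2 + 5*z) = (z + 1)/z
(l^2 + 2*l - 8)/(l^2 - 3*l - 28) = (l - 2)/(l - 7)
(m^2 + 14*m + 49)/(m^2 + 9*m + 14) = (m + 7)/(m + 2)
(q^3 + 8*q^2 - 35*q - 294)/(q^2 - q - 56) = (q^2 + q - 42)/(q - 8)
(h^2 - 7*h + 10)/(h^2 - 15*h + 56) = (h^2 - 7*h + 10)/(h^2 - 15*h + 56)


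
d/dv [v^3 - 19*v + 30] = 3*v^2 - 19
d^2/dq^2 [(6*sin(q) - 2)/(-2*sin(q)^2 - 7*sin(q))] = 2*(12*sin(q)^2 - 58*sin(q) - 66 - 25/sin(q) + 84/sin(q)^2 + 98/sin(q)^3)/(2*sin(q) + 7)^3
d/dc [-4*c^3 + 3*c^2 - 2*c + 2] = -12*c^2 + 6*c - 2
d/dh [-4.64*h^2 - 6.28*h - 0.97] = -9.28*h - 6.28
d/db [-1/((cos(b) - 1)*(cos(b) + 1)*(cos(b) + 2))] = (3 - 4*cos(b)/sin(b)^2 - 2/sin(b)^2)/((cos(b) + 2)^2*sin(b))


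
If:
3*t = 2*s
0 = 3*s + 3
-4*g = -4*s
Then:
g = -1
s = -1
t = -2/3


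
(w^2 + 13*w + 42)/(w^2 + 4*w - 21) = (w + 6)/(w - 3)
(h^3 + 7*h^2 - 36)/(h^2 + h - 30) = (h^2 + h - 6)/(h - 5)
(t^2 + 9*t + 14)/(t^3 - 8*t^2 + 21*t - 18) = (t^2 + 9*t + 14)/(t^3 - 8*t^2 + 21*t - 18)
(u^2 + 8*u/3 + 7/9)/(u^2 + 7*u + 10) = (9*u^2 + 24*u + 7)/(9*(u^2 + 7*u + 10))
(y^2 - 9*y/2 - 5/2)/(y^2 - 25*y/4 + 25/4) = 2*(2*y + 1)/(4*y - 5)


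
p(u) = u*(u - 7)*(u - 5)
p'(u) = u*(u - 7) + u*(u - 5) + (u - 7)*(u - 5)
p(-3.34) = -288.03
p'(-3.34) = 148.63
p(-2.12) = -137.66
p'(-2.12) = 99.36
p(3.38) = 19.82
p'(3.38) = -11.85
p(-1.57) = -88.40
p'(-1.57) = 80.07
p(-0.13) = -4.75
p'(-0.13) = 38.17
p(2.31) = 29.14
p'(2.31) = -4.43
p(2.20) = 29.57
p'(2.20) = -3.28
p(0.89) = 22.35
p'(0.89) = 16.02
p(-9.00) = -2016.00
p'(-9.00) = 494.00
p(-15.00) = -6600.00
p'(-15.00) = 1070.00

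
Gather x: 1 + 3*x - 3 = 3*x - 2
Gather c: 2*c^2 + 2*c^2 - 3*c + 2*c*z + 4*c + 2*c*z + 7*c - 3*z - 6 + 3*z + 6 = 4*c^2 + c*(4*z + 8)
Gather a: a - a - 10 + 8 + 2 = 0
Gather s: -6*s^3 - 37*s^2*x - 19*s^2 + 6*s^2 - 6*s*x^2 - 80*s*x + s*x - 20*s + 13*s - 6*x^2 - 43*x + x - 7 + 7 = -6*s^3 + s^2*(-37*x - 13) + s*(-6*x^2 - 79*x - 7) - 6*x^2 - 42*x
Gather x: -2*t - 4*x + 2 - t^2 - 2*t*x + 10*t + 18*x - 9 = -t^2 + 8*t + x*(14 - 2*t) - 7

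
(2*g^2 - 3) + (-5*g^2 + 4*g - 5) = -3*g^2 + 4*g - 8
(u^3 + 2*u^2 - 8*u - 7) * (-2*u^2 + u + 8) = -2*u^5 - 3*u^4 + 26*u^3 + 22*u^2 - 71*u - 56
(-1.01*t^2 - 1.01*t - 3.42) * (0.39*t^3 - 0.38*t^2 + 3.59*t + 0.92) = -0.3939*t^5 - 0.0101*t^4 - 4.5759*t^3 - 3.2555*t^2 - 13.207*t - 3.1464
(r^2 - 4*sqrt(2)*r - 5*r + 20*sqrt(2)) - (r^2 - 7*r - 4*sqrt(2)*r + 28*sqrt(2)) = 2*r - 8*sqrt(2)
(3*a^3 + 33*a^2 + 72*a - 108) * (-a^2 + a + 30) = -3*a^5 - 30*a^4 + 51*a^3 + 1170*a^2 + 2052*a - 3240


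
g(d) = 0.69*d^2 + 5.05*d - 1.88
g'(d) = 1.38*d + 5.05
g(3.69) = 26.15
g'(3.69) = 10.14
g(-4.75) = -10.30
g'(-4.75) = -1.50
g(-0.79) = -5.44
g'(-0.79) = 3.96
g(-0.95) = -6.05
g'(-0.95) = 3.74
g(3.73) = 26.56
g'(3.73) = 10.20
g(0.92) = 3.35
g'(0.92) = 6.32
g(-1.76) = -8.63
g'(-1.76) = 2.62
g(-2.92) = -10.74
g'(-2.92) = 1.02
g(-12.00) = 36.88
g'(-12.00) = -11.51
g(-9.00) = 8.56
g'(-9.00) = -7.37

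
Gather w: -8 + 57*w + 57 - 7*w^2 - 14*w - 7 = -7*w^2 + 43*w + 42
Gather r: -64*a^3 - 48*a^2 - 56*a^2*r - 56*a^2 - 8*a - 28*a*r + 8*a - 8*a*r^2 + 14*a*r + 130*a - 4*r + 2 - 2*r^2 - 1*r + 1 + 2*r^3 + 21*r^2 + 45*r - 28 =-64*a^3 - 104*a^2 + 130*a + 2*r^3 + r^2*(19 - 8*a) + r*(-56*a^2 - 14*a + 40) - 25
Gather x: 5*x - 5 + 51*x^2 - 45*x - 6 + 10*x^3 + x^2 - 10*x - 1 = 10*x^3 + 52*x^2 - 50*x - 12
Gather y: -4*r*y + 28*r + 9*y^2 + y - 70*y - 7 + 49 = 28*r + 9*y^2 + y*(-4*r - 69) + 42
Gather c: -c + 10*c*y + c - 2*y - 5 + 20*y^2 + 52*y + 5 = 10*c*y + 20*y^2 + 50*y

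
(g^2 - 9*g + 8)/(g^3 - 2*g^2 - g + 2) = (g - 8)/(g^2 - g - 2)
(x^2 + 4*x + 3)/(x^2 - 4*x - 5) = (x + 3)/(x - 5)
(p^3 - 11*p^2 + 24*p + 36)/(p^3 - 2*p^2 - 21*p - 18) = (p - 6)/(p + 3)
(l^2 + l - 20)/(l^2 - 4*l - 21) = (-l^2 - l + 20)/(-l^2 + 4*l + 21)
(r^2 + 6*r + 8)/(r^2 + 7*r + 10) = (r + 4)/(r + 5)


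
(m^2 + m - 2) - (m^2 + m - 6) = 4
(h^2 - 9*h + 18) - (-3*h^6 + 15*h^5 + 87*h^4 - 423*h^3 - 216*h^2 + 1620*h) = 3*h^6 - 15*h^5 - 87*h^4 + 423*h^3 + 217*h^2 - 1629*h + 18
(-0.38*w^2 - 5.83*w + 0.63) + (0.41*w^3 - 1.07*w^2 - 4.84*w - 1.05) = 0.41*w^3 - 1.45*w^2 - 10.67*w - 0.42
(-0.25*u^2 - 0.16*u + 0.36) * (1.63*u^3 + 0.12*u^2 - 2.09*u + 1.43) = -0.4075*u^5 - 0.2908*u^4 + 1.0901*u^3 + 0.0201*u^2 - 0.9812*u + 0.5148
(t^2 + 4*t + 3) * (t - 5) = t^3 - t^2 - 17*t - 15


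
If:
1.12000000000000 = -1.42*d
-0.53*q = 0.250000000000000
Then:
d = -0.79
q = -0.47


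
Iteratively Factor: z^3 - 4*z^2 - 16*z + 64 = (z + 4)*(z^2 - 8*z + 16) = (z - 4)*(z + 4)*(z - 4)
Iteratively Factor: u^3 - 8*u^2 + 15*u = (u - 5)*(u^2 - 3*u) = (u - 5)*(u - 3)*(u)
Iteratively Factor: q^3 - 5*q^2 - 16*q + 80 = (q - 5)*(q^2 - 16) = (q - 5)*(q + 4)*(q - 4)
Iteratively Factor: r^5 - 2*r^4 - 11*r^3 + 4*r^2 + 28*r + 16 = (r - 2)*(r^4 - 11*r^2 - 18*r - 8) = (r - 2)*(r + 1)*(r^3 - r^2 - 10*r - 8) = (r - 2)*(r + 1)*(r + 2)*(r^2 - 3*r - 4) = (r - 2)*(r + 1)^2*(r + 2)*(r - 4)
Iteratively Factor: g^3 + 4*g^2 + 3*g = (g + 1)*(g^2 + 3*g) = g*(g + 1)*(g + 3)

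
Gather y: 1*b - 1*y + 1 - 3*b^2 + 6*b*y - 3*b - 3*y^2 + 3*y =-3*b^2 - 2*b - 3*y^2 + y*(6*b + 2) + 1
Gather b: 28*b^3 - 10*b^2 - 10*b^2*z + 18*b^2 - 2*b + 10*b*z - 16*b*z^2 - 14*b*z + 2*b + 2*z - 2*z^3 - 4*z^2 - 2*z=28*b^3 + b^2*(8 - 10*z) + b*(-16*z^2 - 4*z) - 2*z^3 - 4*z^2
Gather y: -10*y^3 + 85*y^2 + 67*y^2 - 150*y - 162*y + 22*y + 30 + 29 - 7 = -10*y^3 + 152*y^2 - 290*y + 52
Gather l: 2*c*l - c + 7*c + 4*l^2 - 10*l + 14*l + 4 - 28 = 6*c + 4*l^2 + l*(2*c + 4) - 24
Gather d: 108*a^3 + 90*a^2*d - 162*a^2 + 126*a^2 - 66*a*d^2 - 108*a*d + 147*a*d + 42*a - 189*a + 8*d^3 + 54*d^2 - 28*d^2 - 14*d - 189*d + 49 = 108*a^3 - 36*a^2 - 147*a + 8*d^3 + d^2*(26 - 66*a) + d*(90*a^2 + 39*a - 203) + 49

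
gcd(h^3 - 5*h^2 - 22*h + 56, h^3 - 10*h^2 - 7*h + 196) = h^2 - 3*h - 28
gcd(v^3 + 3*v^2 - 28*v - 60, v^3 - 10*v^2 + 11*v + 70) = v^2 - 3*v - 10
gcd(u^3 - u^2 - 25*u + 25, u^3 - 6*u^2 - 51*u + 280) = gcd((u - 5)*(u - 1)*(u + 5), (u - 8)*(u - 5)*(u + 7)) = u - 5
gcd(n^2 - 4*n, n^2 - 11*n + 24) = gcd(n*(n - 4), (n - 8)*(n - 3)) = 1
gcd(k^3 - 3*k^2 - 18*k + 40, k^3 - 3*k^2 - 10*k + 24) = k - 2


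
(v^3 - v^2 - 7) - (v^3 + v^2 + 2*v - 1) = -2*v^2 - 2*v - 6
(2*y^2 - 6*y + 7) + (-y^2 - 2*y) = y^2 - 8*y + 7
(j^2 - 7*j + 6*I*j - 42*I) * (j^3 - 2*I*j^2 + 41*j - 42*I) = j^5 - 7*j^4 + 4*I*j^4 + 53*j^3 - 28*I*j^3 - 371*j^2 + 204*I*j^2 + 252*j - 1428*I*j - 1764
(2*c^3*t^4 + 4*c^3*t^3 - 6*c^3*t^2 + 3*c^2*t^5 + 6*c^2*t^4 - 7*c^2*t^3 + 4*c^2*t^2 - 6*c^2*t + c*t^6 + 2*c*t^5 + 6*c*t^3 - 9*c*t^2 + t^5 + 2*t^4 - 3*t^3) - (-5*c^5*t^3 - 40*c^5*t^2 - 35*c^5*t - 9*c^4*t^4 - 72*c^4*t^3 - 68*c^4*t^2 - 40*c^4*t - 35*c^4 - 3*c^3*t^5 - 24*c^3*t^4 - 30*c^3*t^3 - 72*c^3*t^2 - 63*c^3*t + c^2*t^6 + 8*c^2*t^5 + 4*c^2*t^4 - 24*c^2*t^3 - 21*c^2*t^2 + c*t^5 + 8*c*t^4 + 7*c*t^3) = 5*c^5*t^3 + 40*c^5*t^2 + 35*c^5*t + 9*c^4*t^4 + 72*c^4*t^3 + 68*c^4*t^2 + 40*c^4*t + 35*c^4 + 3*c^3*t^5 + 26*c^3*t^4 + 34*c^3*t^3 + 66*c^3*t^2 + 63*c^3*t - c^2*t^6 - 5*c^2*t^5 + 2*c^2*t^4 + 17*c^2*t^3 + 25*c^2*t^2 - 6*c^2*t + c*t^6 + c*t^5 - 8*c*t^4 - c*t^3 - 9*c*t^2 + t^5 + 2*t^4 - 3*t^3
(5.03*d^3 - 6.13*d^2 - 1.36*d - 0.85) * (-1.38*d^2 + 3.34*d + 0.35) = -6.9414*d^5 + 25.2596*d^4 - 16.8369*d^3 - 5.5149*d^2 - 3.315*d - 0.2975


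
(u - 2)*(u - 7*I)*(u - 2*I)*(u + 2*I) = u^4 - 2*u^3 - 7*I*u^3 + 4*u^2 + 14*I*u^2 - 8*u - 28*I*u + 56*I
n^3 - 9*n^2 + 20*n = n*(n - 5)*(n - 4)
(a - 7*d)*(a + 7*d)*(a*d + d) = a^3*d + a^2*d - 49*a*d^3 - 49*d^3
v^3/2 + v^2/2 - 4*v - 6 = (v/2 + 1)*(v - 3)*(v + 2)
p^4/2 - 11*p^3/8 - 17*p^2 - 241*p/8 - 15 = (p/2 + 1/2)*(p - 8)*(p + 5/4)*(p + 3)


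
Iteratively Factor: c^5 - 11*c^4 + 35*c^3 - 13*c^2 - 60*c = (c)*(c^4 - 11*c^3 + 35*c^2 - 13*c - 60) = c*(c - 3)*(c^3 - 8*c^2 + 11*c + 20) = c*(c - 3)*(c + 1)*(c^2 - 9*c + 20) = c*(c - 5)*(c - 3)*(c + 1)*(c - 4)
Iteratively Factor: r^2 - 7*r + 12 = (r - 4)*(r - 3)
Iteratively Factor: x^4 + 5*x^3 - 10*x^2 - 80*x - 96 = (x + 4)*(x^3 + x^2 - 14*x - 24) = (x + 3)*(x + 4)*(x^2 - 2*x - 8) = (x + 2)*(x + 3)*(x + 4)*(x - 4)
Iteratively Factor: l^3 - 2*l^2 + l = (l)*(l^2 - 2*l + 1) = l*(l - 1)*(l - 1)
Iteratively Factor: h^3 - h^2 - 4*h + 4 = (h - 1)*(h^2 - 4) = (h - 1)*(h + 2)*(h - 2)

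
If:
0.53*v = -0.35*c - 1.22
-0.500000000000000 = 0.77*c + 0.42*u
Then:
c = -1.51428571428571*v - 3.48571428571429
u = 2.77619047619048*v + 5.2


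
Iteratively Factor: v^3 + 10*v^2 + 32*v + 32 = (v + 2)*(v^2 + 8*v + 16) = (v + 2)*(v + 4)*(v + 4)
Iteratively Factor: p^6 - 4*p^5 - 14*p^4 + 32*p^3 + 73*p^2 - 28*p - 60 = (p - 5)*(p^5 + p^4 - 9*p^3 - 13*p^2 + 8*p + 12) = (p - 5)*(p - 1)*(p^4 + 2*p^3 - 7*p^2 - 20*p - 12) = (p - 5)*(p - 1)*(p + 1)*(p^3 + p^2 - 8*p - 12) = (p - 5)*(p - 1)*(p + 1)*(p + 2)*(p^2 - p - 6) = (p - 5)*(p - 3)*(p - 1)*(p + 1)*(p + 2)*(p + 2)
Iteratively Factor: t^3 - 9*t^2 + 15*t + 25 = (t - 5)*(t^2 - 4*t - 5) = (t - 5)*(t + 1)*(t - 5)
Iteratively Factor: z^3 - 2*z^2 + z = (z)*(z^2 - 2*z + 1) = z*(z - 1)*(z - 1)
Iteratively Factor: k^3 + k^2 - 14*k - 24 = (k + 3)*(k^2 - 2*k - 8) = (k - 4)*(k + 3)*(k + 2)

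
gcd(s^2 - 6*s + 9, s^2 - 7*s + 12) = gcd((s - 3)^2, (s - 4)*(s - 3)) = s - 3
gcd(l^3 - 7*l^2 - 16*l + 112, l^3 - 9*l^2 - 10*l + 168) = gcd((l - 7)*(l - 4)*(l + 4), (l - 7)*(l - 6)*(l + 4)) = l^2 - 3*l - 28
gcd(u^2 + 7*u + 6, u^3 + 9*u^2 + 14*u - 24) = u + 6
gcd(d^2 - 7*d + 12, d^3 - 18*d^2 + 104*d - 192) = d - 4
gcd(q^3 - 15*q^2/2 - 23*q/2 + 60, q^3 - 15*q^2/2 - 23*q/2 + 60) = q^3 - 15*q^2/2 - 23*q/2 + 60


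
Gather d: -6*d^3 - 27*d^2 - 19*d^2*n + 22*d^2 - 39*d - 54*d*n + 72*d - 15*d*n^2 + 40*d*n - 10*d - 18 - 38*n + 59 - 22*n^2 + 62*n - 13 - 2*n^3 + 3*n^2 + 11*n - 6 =-6*d^3 + d^2*(-19*n - 5) + d*(-15*n^2 - 14*n + 23) - 2*n^3 - 19*n^2 + 35*n + 22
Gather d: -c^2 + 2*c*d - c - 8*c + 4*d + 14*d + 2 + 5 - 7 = -c^2 - 9*c + d*(2*c + 18)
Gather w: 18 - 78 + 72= 12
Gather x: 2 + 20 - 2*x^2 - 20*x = -2*x^2 - 20*x + 22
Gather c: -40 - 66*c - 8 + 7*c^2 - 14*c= 7*c^2 - 80*c - 48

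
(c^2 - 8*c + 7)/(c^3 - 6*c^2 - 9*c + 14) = 1/(c + 2)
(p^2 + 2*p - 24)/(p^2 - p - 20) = (-p^2 - 2*p + 24)/(-p^2 + p + 20)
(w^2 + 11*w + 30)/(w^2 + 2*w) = (w^2 + 11*w + 30)/(w*(w + 2))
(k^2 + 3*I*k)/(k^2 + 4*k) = (k + 3*I)/(k + 4)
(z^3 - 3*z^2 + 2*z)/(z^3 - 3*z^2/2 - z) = 2*(z - 1)/(2*z + 1)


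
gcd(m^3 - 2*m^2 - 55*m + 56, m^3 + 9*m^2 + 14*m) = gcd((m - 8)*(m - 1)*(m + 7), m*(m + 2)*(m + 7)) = m + 7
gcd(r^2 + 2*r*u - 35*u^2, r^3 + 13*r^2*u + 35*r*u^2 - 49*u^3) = r + 7*u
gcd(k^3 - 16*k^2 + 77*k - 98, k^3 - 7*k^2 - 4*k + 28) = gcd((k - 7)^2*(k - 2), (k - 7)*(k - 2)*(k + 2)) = k^2 - 9*k + 14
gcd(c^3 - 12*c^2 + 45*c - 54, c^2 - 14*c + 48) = c - 6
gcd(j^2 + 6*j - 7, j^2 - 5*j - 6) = 1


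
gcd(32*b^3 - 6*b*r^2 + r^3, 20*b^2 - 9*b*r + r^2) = -4*b + r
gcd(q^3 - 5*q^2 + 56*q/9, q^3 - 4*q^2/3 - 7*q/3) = q^2 - 7*q/3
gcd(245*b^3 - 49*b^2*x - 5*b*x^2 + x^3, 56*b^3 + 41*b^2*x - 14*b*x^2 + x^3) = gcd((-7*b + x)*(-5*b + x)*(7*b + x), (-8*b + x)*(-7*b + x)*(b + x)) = -7*b + x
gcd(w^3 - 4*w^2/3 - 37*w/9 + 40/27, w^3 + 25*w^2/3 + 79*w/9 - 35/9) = w^2 + 4*w/3 - 5/9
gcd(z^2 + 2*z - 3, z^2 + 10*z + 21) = z + 3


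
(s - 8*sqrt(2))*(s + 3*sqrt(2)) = s^2 - 5*sqrt(2)*s - 48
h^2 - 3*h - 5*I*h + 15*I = (h - 3)*(h - 5*I)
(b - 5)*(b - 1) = b^2 - 6*b + 5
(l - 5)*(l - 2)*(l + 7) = l^3 - 39*l + 70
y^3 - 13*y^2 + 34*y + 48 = (y - 8)*(y - 6)*(y + 1)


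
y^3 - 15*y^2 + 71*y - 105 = (y - 7)*(y - 5)*(y - 3)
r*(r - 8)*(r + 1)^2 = r^4 - 6*r^3 - 15*r^2 - 8*r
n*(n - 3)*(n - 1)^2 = n^4 - 5*n^3 + 7*n^2 - 3*n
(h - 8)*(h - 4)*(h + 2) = h^3 - 10*h^2 + 8*h + 64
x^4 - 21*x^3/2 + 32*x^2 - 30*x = x*(x - 6)*(x - 5/2)*(x - 2)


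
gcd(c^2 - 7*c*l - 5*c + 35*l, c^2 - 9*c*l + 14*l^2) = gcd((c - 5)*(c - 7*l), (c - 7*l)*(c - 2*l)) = c - 7*l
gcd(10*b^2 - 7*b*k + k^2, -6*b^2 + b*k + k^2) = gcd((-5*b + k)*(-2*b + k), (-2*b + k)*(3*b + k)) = 2*b - k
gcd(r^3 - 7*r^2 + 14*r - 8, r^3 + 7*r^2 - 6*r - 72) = 1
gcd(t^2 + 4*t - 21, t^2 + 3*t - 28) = t + 7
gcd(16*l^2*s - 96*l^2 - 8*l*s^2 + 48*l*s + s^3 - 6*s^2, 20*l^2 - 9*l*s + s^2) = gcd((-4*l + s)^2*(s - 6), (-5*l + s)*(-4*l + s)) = -4*l + s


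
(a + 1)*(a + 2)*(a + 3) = a^3 + 6*a^2 + 11*a + 6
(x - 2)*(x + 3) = x^2 + x - 6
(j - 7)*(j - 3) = j^2 - 10*j + 21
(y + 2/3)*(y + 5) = y^2 + 17*y/3 + 10/3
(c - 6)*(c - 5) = c^2 - 11*c + 30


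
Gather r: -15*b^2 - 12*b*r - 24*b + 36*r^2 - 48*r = -15*b^2 - 24*b + 36*r^2 + r*(-12*b - 48)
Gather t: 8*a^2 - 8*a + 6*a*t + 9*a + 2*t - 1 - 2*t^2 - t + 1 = 8*a^2 + a - 2*t^2 + t*(6*a + 1)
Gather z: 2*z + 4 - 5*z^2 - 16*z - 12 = -5*z^2 - 14*z - 8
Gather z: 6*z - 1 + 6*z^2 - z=6*z^2 + 5*z - 1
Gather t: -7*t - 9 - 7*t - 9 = -14*t - 18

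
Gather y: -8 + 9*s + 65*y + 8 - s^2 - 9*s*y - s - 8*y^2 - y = -s^2 + 8*s - 8*y^2 + y*(64 - 9*s)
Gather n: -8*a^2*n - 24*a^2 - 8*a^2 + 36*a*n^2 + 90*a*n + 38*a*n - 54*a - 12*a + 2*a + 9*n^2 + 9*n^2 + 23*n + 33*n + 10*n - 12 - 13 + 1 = -32*a^2 - 64*a + n^2*(36*a + 18) + n*(-8*a^2 + 128*a + 66) - 24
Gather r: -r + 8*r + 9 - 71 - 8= 7*r - 70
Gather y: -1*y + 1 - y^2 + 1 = -y^2 - y + 2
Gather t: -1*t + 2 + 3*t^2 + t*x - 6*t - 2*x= 3*t^2 + t*(x - 7) - 2*x + 2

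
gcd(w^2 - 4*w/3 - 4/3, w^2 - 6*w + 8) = w - 2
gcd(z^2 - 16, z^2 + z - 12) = z + 4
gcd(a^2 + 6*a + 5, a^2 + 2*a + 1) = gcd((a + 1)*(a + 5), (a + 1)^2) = a + 1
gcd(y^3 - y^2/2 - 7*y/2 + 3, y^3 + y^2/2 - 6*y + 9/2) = y^2 - 5*y/2 + 3/2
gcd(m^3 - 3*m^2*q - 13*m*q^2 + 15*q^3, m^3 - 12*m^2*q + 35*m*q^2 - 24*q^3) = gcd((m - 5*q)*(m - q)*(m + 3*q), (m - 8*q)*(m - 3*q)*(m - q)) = -m + q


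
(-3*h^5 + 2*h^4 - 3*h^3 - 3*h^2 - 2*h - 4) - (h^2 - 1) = -3*h^5 + 2*h^4 - 3*h^3 - 4*h^2 - 2*h - 3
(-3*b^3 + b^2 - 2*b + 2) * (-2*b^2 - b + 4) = 6*b^5 + b^4 - 9*b^3 + 2*b^2 - 10*b + 8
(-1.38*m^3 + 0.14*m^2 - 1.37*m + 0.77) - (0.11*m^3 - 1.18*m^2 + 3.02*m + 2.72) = -1.49*m^3 + 1.32*m^2 - 4.39*m - 1.95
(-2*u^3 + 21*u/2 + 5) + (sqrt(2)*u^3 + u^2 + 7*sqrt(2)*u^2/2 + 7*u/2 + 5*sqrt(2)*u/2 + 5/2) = -2*u^3 + sqrt(2)*u^3 + u^2 + 7*sqrt(2)*u^2/2 + 5*sqrt(2)*u/2 + 14*u + 15/2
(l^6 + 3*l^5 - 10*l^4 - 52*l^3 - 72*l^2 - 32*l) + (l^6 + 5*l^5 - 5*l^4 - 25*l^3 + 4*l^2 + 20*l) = 2*l^6 + 8*l^5 - 15*l^4 - 77*l^3 - 68*l^2 - 12*l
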